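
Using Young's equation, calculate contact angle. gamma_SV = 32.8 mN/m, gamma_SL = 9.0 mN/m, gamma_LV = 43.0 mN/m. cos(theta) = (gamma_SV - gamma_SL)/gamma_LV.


cos(theta) = (gamma_SV - gamma_SL) / gamma_LV
cos(theta) = (32.8 - 9.0) / 43.0
cos(theta) = 0.553488
theta = arccos(0.553488) = 56.39 degrees

56.39


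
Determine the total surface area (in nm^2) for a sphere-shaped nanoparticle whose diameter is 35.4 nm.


Radius r = 35.4/2 = 17.7 nm
Surface area SA = 4 * pi * r^2
SA = 4 * pi * (17.7)^2
SA = 3936.92 nm^2

3936.92


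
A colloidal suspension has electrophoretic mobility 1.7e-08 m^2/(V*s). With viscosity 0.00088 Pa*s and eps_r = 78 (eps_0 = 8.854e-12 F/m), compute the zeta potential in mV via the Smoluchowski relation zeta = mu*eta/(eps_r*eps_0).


Smoluchowski equation: zeta = mu * eta / (eps_r * eps_0)
zeta = 1.7e-08 * 0.00088 / (78 * 8.854e-12)
zeta = 0.021662 V = 21.66 mV

21.66


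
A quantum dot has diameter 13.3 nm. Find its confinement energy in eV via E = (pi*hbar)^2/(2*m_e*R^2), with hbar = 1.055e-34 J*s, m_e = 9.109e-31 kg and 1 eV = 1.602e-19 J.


Radius R = 13.3/2 = 6.65 nm = 6.65e-09 m
E = (pi * 1.055e-34)^2 / (2 * 9.109e-31 * (6.65e-09)^2)
E(J) = 1.36352e-21
E = E(J) / 1.602e-19 = 0.0085 eV

0.0085


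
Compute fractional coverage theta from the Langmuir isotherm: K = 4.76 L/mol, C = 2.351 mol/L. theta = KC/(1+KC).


Langmuir isotherm: theta = K*C / (1 + K*C)
K*C = 4.76 * 2.351 = 11.19076
theta = 11.19076 / (1 + 11.19076) = 11.19076 / 12.19076
theta = 0.918

0.918


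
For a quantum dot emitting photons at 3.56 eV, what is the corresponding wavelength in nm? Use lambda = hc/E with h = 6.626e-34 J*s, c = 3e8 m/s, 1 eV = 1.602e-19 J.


Convert energy: E = 3.56 eV = 3.56 * 1.602e-19 = 5.70312e-19 J
lambda = h*c / E = 6.626e-34 * 3e8 / 5.70312e-19
lambda = 3.48546e-07 m = 348.5 nm

348.5


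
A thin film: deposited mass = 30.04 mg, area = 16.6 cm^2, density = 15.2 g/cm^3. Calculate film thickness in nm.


Convert: m = 30.04 mg = 3.0040e-05 kg, A = 16.6 cm^2 = 1.6600e-03 m^2, rho = 15.2 g/cm^3 = 15200 kg/m^3
t = m / (A * rho)
t = 3.0040e-05 / (1.6600e-03 * 15200)
t = 1.1906e-06 m = 1190.6 nm

1190.6


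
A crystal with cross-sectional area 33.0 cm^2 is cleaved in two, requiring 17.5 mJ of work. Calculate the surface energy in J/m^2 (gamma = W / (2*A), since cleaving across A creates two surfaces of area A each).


Convert: A = 33.0 cm^2 = 0.0033 m^2, W = 17.5 mJ = 0.0175 J
Cleaving exposes two faces of area A, so total new surface = 2*A and gamma = W / (2*A)
gamma = 0.0175 / (2 * 0.0033)
gamma = 2.652 J/m^2

2.652


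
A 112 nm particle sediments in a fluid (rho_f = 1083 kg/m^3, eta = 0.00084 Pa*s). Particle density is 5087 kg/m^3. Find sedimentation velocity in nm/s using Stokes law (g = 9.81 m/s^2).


Radius R = 112/2 nm = 5.6e-08 m
Density difference = 5087 - 1083 = 4004 kg/m^3
v = 2 * R^2 * (rho_p - rho_f) * g / (9 * eta)
v = 2 * (5.6e-08)^2 * 4004 * 9.81 / (9 * 0.00084)
v = 3.25872e-08 m/s = 32.5872 nm/s

32.5872


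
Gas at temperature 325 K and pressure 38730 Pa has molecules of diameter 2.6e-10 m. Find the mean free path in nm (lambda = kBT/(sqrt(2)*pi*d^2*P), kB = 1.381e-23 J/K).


Mean free path: lambda = kB*T / (sqrt(2) * pi * d^2 * P)
lambda = 1.381e-23 * 325 / (sqrt(2) * pi * (2.6e-10)^2 * 38730)
lambda = 3.8585e-07 m
lambda = 385.85 nm

385.85


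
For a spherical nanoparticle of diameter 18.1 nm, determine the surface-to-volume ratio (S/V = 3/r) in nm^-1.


Radius r = 18.1/2 = 9.05 nm
S/V = 3 / r = 3 / 9.05
S/V = 0.3315 nm^-1

0.3315


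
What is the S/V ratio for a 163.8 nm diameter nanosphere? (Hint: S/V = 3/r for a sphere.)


Radius r = 163.8/2 = 81.9 nm
S/V = 3 / r = 3 / 81.9
S/V = 0.0366 nm^-1

0.0366


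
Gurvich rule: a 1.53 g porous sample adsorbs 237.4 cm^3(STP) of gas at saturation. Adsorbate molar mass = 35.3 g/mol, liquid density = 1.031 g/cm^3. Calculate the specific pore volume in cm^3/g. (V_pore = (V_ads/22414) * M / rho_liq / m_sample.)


Moles adsorbed n = V_ads / 22414 = 237.4 / 22414 = 1.059159e-02 mol
Liquid volume V_liq = n * M / rho_liq = 1.059159e-02 * 35.3 / 1.031 = 0.36264 cm^3
Specific pore volume V_pore = V_liq / m_sample = 0.36264 / 1.53
V_pore = 0.237 cm^3/g

0.237


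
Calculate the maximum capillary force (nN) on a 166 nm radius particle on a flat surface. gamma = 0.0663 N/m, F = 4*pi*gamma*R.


Convert radius: R = 166 nm = 1.66e-07 m
F = 4 * pi * gamma * R
F = 4 * pi * 0.0663 * 1.66e-07
F = 1.38303e-07 N = 138.303 nN

138.303


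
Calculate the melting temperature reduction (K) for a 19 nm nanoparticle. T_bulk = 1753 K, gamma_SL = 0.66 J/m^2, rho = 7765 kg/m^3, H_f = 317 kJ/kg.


Radius R = 19/2 = 9.5 nm = 9.5e-09 m
Convert H_f = 317 kJ/kg = 317000 J/kg
dT = 2 * gamma_SL * T_bulk / (rho * H_f * R)
dT = 2 * 0.66 * 1753 / (7765 * 317000 * 9.5e-09)
dT = 99.0 K

99.0


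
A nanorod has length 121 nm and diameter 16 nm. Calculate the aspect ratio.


Aspect ratio AR = length / diameter
AR = 121 / 16
AR = 7.56

7.56


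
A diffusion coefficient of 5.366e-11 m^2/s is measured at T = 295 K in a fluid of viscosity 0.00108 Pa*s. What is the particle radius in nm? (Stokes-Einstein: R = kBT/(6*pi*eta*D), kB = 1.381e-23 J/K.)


Stokes-Einstein: R = kB*T / (6*pi*eta*D)
R = 1.381e-23 * 295 / (6 * pi * 0.00108 * 5.366e-11)
R = 3.72941e-09 m = 3.73 nm

3.73


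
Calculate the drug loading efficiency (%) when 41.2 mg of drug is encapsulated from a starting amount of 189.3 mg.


Drug loading efficiency = (drug loaded / drug initial) * 100
DLE = 41.2 / 189.3 * 100
DLE = 0.2176 * 100
DLE = 21.76%

21.76


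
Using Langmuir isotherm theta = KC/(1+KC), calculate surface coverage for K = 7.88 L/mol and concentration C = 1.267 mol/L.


Langmuir isotherm: theta = K*C / (1 + K*C)
K*C = 7.88 * 1.267 = 9.98396
theta = 9.98396 / (1 + 9.98396) = 9.98396 / 10.98396
theta = 0.909

0.909


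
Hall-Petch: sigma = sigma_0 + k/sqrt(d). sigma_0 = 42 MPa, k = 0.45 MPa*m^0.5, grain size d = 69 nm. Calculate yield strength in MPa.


d = 69 nm = 6.9e-08 m
sqrt(d) = 0.0002626785
Hall-Petch contribution = k / sqrt(d) = 0.45 / 0.0002626785 = 1713.1 MPa
sigma = sigma_0 + k/sqrt(d) = 42 + 1713.1 = 1755.1 MPa

1755.1


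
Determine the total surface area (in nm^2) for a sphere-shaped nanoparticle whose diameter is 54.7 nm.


Radius r = 54.7/2 = 27.35 nm
Surface area SA = 4 * pi * r^2
SA = 4 * pi * (27.35)^2
SA = 9399.93 nm^2

9399.93


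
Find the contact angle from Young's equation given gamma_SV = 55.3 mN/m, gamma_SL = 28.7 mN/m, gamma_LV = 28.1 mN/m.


cos(theta) = (gamma_SV - gamma_SL) / gamma_LV
cos(theta) = (55.3 - 28.7) / 28.1
cos(theta) = 0.946619
theta = arccos(0.946619) = 18.81 degrees

18.81


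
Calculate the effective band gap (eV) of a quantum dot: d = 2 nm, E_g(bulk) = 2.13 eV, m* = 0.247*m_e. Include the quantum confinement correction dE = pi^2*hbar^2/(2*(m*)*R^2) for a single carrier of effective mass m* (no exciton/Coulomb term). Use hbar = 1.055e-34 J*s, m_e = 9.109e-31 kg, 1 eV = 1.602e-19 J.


Radius R = 2/2 nm = 1e-09 m
Confinement energy dE = pi^2 * hbar^2 / (2 * m_eff * m_e * R^2)
dE = pi^2 * (1.055e-34)^2 / (2 * 0.247 * 9.109e-31 * (1e-09)^2) J, divided by 1.602e-19 J/eV
dE = 1.5239 eV
Total band gap = E_g(bulk) + dE = 2.13 + 1.5239 = 3.6539 eV

3.6539


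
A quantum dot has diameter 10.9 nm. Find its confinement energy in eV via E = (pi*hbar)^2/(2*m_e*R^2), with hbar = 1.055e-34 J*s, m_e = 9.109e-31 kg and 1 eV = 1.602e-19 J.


Radius R = 10.9/2 = 5.45 nm = 5.45e-09 m
E = (pi * 1.055e-34)^2 / (2 * 9.109e-31 * (5.45e-09)^2)
E(J) = 2.03007e-21
E = E(J) / 1.602e-19 = 0.0127 eV

0.0127


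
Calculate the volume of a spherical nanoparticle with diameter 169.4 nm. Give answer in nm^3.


Radius r = 169.4/2 = 84.7 nm
Volume V = (4/3) * pi * r^3
V = (4/3) * pi * (84.7)^3
V = 2545299.2 nm^3

2545299.2


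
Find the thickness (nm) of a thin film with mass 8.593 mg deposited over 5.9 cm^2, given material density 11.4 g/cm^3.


Convert: m = 8.593 mg = 8.5930e-06 kg, A = 5.9 cm^2 = 5.9000e-04 m^2, rho = 11.4 g/cm^3 = 11400 kg/m^3
t = m / (A * rho)
t = 8.5930e-06 / (5.9000e-04 * 11400)
t = 1.2776e-06 m = 1277.6 nm

1277.6


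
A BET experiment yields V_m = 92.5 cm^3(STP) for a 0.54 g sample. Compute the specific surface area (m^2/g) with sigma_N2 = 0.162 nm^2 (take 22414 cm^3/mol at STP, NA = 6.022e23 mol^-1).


Number of moles in monolayer = V_m / 22414 = 92.5 / 22414 = 0.00412688
Number of molecules = moles * NA = 0.00412688 * 6.022e23
SA = molecules * sigma / mass
SA = (92.5 / 22414) * 6.022e23 * 0.162e-18 / 0.54
SA = 745.6 m^2/g

745.6


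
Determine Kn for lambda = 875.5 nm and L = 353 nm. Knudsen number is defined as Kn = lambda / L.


Knudsen number Kn = lambda / L
Kn = 875.5 / 353
Kn = 2.4802

2.4802


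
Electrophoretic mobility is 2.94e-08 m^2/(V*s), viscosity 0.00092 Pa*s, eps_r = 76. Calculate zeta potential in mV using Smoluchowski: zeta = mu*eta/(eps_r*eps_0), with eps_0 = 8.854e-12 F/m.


Smoluchowski equation: zeta = mu * eta / (eps_r * eps_0)
zeta = 2.94e-08 * 0.00092 / (76 * 8.854e-12)
zeta = 0.040196 V = 40.2 mV

40.2


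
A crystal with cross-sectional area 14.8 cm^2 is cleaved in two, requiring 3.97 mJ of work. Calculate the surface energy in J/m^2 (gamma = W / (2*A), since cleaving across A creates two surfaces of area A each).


Convert: A = 14.8 cm^2 = 0.00148 m^2, W = 3.97 mJ = 0.00397 J
Cleaving exposes two faces of area A, so total new surface = 2*A and gamma = W / (2*A)
gamma = 0.00397 / (2 * 0.00148)
gamma = 1.341 J/m^2

1.341


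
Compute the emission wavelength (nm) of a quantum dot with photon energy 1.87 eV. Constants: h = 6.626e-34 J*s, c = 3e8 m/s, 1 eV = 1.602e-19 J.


Convert energy: E = 1.87 eV = 1.87 * 1.602e-19 = 2.99574e-19 J
lambda = h*c / E = 6.626e-34 * 3e8 / 2.99574e-19
lambda = 6.63542e-07 m = 663.5 nm

663.5


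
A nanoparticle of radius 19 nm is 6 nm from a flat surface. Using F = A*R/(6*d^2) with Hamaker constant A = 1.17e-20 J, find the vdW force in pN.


Convert to SI: R = 19 nm = 1.9e-08 m, d = 6 nm = 6e-09 m
F = A * R / (6 * d^2)
F = 1.17e-20 * 1.9e-08 / (6 * (6e-09)^2)
F = 1.02917e-12 N = 1.029 pN

1.029


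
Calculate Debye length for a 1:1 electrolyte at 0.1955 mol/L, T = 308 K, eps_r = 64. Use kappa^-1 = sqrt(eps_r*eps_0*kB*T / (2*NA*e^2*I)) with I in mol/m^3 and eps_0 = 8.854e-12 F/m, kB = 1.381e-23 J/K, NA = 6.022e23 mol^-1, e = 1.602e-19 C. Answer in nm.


Ionic strength I = 0.1955 * 1^2 * 1000 = 195.5 mol/m^3
kappa^-1 = sqrt(64 * 8.854e-12 * 1.381e-23 * 308 / (2 * 6.022e23 * (1.602e-19)^2 * 195.5))
kappa^-1 = 0.632 nm

0.632


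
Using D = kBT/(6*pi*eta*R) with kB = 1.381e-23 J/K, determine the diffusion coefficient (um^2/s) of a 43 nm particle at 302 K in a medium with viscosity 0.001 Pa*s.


Radius R = 43/2 = 21.5 nm = 2.15e-08 m
D = kB*T / (6*pi*eta*R)
D = 1.381e-23 * 302 / (6 * pi * 0.001 * 2.15e-08)
D = 1.02911e-11 m^2/s = 10.291 um^2/s

10.291


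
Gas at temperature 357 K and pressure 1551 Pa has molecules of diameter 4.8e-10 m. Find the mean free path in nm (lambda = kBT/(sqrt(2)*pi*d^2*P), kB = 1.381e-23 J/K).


Mean free path: lambda = kB*T / (sqrt(2) * pi * d^2 * P)
lambda = 1.381e-23 * 357 / (sqrt(2) * pi * (4.8e-10)^2 * 1551)
lambda = 3.10529e-06 m
lambda = 3105.29 nm

3105.29


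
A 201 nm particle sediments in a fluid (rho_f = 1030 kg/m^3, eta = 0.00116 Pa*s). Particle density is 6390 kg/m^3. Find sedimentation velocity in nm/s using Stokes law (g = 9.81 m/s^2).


Radius R = 201/2 nm = 1.005e-07 m
Density difference = 6390 - 1030 = 5360 kg/m^3
v = 2 * R^2 * (rho_p - rho_f) * g / (9 * eta)
v = 2 * (1.005e-07)^2 * 5360 * 9.81 / (9 * 0.00116)
v = 1.01741e-07 m/s = 101.7409 nm/s

101.7409


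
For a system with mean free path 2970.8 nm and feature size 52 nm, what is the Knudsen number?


Knudsen number Kn = lambda / L
Kn = 2970.8 / 52
Kn = 57.1308

57.1308


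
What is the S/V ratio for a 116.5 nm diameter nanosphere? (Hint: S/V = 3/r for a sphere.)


Radius r = 116.5/2 = 58.25 nm
S/V = 3 / r = 3 / 58.25
S/V = 0.0515 nm^-1

0.0515


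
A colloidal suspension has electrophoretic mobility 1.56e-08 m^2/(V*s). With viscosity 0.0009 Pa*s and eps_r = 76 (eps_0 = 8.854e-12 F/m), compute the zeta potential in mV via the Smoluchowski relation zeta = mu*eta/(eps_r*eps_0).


Smoluchowski equation: zeta = mu * eta / (eps_r * eps_0)
zeta = 1.56e-08 * 0.0009 / (76 * 8.854e-12)
zeta = 0.020865 V = 20.86 mV

20.86


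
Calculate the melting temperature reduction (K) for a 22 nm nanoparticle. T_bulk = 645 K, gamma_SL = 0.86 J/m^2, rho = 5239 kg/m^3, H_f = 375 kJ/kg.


Radius R = 22/2 = 11 nm = 1.1e-08 m
Convert H_f = 375 kJ/kg = 375000 J/kg
dT = 2 * gamma_SL * T_bulk / (rho * H_f * R)
dT = 2 * 0.86 * 645 / (5239 * 375000 * 1.1e-08)
dT = 51.3 K

51.3


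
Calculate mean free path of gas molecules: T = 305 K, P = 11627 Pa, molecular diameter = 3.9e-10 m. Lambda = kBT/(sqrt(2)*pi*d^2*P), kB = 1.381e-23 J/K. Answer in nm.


Mean free path: lambda = kB*T / (sqrt(2) * pi * d^2 * P)
lambda = 1.381e-23 * 305 / (sqrt(2) * pi * (3.9e-10)^2 * 11627)
lambda = 5.36083e-07 m
lambda = 536.08 nm

536.08


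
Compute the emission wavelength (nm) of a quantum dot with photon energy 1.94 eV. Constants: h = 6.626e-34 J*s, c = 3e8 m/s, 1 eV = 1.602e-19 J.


Convert energy: E = 1.94 eV = 1.94 * 1.602e-19 = 3.10788e-19 J
lambda = h*c / E = 6.626e-34 * 3e8 / 3.10788e-19
lambda = 6.396e-07 m = 639.6 nm

639.6


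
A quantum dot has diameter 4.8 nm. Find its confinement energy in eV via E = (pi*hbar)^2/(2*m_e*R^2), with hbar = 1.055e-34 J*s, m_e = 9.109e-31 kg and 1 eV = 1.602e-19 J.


Radius R = 4.8/2 = 2.4 nm = 2.4e-09 m
E = (pi * 1.055e-34)^2 / (2 * 9.109e-31 * (2.4e-09)^2)
E(J) = 1.04684e-20
E = E(J) / 1.602e-19 = 0.0653 eV

0.0653


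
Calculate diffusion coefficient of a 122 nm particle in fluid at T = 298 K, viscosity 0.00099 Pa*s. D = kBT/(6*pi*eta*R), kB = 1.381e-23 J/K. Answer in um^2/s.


Radius R = 122/2 = 61 nm = 6.1e-08 m
D = kB*T / (6*pi*eta*R)
D = 1.381e-23 * 298 / (6 * pi * 0.00099 * 6.1e-08)
D = 3.6153e-12 m^2/s = 3.615 um^2/s

3.615


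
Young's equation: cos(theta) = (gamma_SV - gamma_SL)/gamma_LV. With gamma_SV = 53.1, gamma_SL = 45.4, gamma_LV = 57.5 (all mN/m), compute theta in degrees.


cos(theta) = (gamma_SV - gamma_SL) / gamma_LV
cos(theta) = (53.1 - 45.4) / 57.5
cos(theta) = 0.133913
theta = arccos(0.133913) = 82.3 degrees

82.3


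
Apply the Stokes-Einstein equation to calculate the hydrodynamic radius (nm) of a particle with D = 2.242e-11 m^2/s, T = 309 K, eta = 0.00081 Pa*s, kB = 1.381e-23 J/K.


Stokes-Einstein: R = kB*T / (6*pi*eta*D)
R = 1.381e-23 * 309 / (6 * pi * 0.00081 * 2.242e-11)
R = 1.24661e-08 m = 12.47 nm

12.47


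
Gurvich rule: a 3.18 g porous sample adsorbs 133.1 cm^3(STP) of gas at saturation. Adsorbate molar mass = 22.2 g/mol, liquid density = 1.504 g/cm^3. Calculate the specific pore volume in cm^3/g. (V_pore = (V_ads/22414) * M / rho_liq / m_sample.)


Moles adsorbed n = V_ads / 22414 = 133.1 / 22414 = 5.938253e-03 mol
Liquid volume V_liq = n * M / rho_liq = 5.938253e-03 * 22.2 / 1.504 = 0.08765 cm^3
Specific pore volume V_pore = V_liq / m_sample = 0.08765 / 3.18
V_pore = 0.0276 cm^3/g

0.0276


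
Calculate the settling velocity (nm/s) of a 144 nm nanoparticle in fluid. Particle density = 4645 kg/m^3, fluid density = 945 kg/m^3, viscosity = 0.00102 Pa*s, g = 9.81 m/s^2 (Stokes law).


Radius R = 144/2 nm = 7.2e-08 m
Density difference = 4645 - 945 = 3700 kg/m^3
v = 2 * R^2 * (rho_p - rho_f) * g / (9 * eta)
v = 2 * (7.2e-08)^2 * 3700 * 9.81 / (9 * 0.00102)
v = 4.09943e-08 m/s = 40.9943 nm/s

40.9943


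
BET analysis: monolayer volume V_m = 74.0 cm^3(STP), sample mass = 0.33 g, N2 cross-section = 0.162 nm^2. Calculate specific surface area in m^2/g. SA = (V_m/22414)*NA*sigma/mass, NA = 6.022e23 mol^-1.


Number of moles in monolayer = V_m / 22414 = 74.0 / 22414 = 0.00330151
Number of molecules = moles * NA = 0.00330151 * 6.022e23
SA = molecules * sigma / mass
SA = (74.0 / 22414) * 6.022e23 * 0.162e-18 / 0.33
SA = 976.0 m^2/g

976.0


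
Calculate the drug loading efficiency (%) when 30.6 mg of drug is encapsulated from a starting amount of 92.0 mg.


Drug loading efficiency = (drug loaded / drug initial) * 100
DLE = 30.6 / 92.0 * 100
DLE = 0.3326 * 100
DLE = 33.26%

33.26


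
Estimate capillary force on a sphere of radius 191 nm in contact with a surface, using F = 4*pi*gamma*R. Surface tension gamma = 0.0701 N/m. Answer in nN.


Convert radius: R = 191 nm = 1.91e-07 m
F = 4 * pi * gamma * R
F = 4 * pi * 0.0701 * 1.91e-07
F = 1.68252e-07 N = 168.2524 nN

168.2524


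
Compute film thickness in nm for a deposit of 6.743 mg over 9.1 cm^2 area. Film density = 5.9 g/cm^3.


Convert: m = 6.743 mg = 6.7430e-06 kg, A = 9.1 cm^2 = 9.1000e-04 m^2, rho = 5.9 g/cm^3 = 5900 kg/m^3
t = m / (A * rho)
t = 6.7430e-06 / (9.1000e-04 * 5900)
t = 1.2559e-06 m = 1255.9 nm

1255.9


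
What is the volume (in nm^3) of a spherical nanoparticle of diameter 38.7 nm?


Radius r = 38.7/2 = 19.35 nm
Volume V = (4/3) * pi * r^3
V = (4/3) * pi * (19.35)^3
V = 30348.1 nm^3

30348.1


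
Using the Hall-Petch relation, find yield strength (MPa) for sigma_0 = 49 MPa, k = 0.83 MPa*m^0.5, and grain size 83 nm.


d = 83 nm = 8.3e-08 m
sqrt(d) = 0.0002880972
Hall-Petch contribution = k / sqrt(d) = 0.83 / 0.0002880972 = 2881.0 MPa
sigma = sigma_0 + k/sqrt(d) = 49 + 2881.0 = 2930.0 MPa

2930.0


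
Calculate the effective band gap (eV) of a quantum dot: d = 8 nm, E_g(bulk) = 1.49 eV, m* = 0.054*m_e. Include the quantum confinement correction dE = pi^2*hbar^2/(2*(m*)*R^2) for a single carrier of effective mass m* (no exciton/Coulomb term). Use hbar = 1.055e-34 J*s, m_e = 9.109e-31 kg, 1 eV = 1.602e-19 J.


Radius R = 8/2 nm = 4e-09 m
Confinement energy dE = pi^2 * hbar^2 / (2 * m_eff * m_e * R^2)
dE = pi^2 * (1.055e-34)^2 / (2 * 0.054 * 9.109e-31 * (4e-09)^2) J, divided by 1.602e-19 J/eV
dE = 0.4356 eV
Total band gap = E_g(bulk) + dE = 1.49 + 0.4356 = 1.9256 eV

1.9256


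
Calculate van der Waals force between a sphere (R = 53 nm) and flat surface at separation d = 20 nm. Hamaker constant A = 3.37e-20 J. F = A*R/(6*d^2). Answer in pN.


Convert to SI: R = 53 nm = 5.3e-08 m, d = 20 nm = 2e-08 m
F = A * R / (6 * d^2)
F = 3.37e-20 * 5.3e-08 / (6 * (2e-08)^2)
F = 7.44208e-13 N = 0.744 pN

0.744


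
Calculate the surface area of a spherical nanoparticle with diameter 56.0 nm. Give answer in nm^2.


Radius r = 56.0/2 = 28 nm
Surface area SA = 4 * pi * r^2
SA = 4 * pi * (28)^2
SA = 9852.03 nm^2

9852.03


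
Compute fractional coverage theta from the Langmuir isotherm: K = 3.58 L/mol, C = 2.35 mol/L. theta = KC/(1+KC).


Langmuir isotherm: theta = K*C / (1 + K*C)
K*C = 3.58 * 2.35 = 8.413
theta = 8.413 / (1 + 8.413) = 8.413 / 9.413
theta = 0.8938

0.8938


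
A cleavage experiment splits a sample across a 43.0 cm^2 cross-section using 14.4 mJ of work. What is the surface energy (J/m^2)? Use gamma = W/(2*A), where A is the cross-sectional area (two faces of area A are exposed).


Convert: A = 43.0 cm^2 = 0.0043 m^2, W = 14.4 mJ = 0.0144 J
Cleaving exposes two faces of area A, so total new surface = 2*A and gamma = W / (2*A)
gamma = 0.0144 / (2 * 0.0043)
gamma = 1.674 J/m^2

1.674


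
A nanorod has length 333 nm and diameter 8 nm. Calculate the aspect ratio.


Aspect ratio AR = length / diameter
AR = 333 / 8
AR = 41.62

41.62


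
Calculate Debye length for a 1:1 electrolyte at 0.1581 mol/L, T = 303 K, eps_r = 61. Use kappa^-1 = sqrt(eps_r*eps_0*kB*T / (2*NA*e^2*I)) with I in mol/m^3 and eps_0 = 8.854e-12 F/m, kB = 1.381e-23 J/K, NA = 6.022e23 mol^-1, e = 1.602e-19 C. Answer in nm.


Ionic strength I = 0.1581 * 1^2 * 1000 = 158.1 mol/m^3
kappa^-1 = sqrt(61 * 8.854e-12 * 1.381e-23 * 303 / (2 * 6.022e23 * (1.602e-19)^2 * 158.1))
kappa^-1 = 0.68 nm

0.68


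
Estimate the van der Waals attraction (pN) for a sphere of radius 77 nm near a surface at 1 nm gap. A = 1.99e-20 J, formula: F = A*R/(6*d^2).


Convert to SI: R = 77 nm = 7.7e-08 m, d = 1 nm = 1e-09 m
F = A * R / (6 * d^2)
F = 1.99e-20 * 7.7e-08 / (6 * (1e-09)^2)
F = 2.55383e-10 N = 255.383 pN

255.383


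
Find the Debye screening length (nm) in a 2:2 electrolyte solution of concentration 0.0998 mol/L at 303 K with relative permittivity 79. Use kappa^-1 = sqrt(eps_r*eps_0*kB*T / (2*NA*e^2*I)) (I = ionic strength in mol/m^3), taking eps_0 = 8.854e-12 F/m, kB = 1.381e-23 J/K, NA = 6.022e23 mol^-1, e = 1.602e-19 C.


Ionic strength I = 0.0998 * 2^2 * 1000 = 399.2 mol/m^3
kappa^-1 = sqrt(79 * 8.854e-12 * 1.381e-23 * 303 / (2 * 6.022e23 * (1.602e-19)^2 * 399.2))
kappa^-1 = 0.487 nm

0.487


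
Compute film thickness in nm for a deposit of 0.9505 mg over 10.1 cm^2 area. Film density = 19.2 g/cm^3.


Convert: m = 0.9505 mg = 9.5050e-07 kg, A = 10.1 cm^2 = 1.0100e-03 m^2, rho = 19.2 g/cm^3 = 19200 kg/m^3
t = m / (A * rho)
t = 9.5050e-07 / (1.0100e-03 * 19200)
t = 4.9015e-08 m = 49.0 nm

49.0


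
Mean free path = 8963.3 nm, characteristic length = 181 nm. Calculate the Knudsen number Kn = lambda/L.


Knudsen number Kn = lambda / L
Kn = 8963.3 / 181
Kn = 49.521

49.521


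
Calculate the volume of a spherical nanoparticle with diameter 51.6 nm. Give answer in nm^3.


Radius r = 51.6/2 = 25.8 nm
Volume V = (4/3) * pi * r^3
V = (4/3) * pi * (25.8)^3
V = 71936.24 nm^3

71936.24


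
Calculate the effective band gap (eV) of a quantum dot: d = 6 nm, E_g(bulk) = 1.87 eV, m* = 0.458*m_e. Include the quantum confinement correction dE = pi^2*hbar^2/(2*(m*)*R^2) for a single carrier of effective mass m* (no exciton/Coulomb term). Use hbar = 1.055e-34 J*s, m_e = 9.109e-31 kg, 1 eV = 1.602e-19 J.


Radius R = 6/2 nm = 3e-09 m
Confinement energy dE = pi^2 * hbar^2 / (2 * m_eff * m_e * R^2)
dE = pi^2 * (1.055e-34)^2 / (2 * 0.458 * 9.109e-31 * (3e-09)^2) J, divided by 1.602e-19 J/eV
dE = 0.0913 eV
Total band gap = E_g(bulk) + dE = 1.87 + 0.0913 = 1.9613 eV

1.9613


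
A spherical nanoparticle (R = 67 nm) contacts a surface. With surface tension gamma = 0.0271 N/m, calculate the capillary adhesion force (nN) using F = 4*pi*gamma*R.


Convert radius: R = 67 nm = 6.7e-08 m
F = 4 * pi * gamma * R
F = 4 * pi * 0.0271 * 6.7e-08
F = 2.28168e-08 N = 22.8168 nN

22.8168


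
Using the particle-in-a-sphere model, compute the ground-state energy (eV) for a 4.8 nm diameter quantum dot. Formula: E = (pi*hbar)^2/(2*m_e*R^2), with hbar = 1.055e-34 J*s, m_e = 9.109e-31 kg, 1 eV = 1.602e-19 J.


Radius R = 4.8/2 = 2.4 nm = 2.4e-09 m
E = (pi * 1.055e-34)^2 / (2 * 9.109e-31 * (2.4e-09)^2)
E(J) = 1.04684e-20
E = E(J) / 1.602e-19 = 0.0653 eV

0.0653


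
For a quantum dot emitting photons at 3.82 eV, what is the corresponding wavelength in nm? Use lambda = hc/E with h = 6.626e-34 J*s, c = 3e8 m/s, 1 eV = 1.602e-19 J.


Convert energy: E = 3.82 eV = 3.82 * 1.602e-19 = 6.11964e-19 J
lambda = h*c / E = 6.626e-34 * 3e8 / 6.11964e-19
lambda = 3.24823e-07 m = 324.8 nm

324.8


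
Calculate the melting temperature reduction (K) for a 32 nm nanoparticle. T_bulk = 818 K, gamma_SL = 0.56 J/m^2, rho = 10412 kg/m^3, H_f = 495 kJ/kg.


Radius R = 32/2 = 16 nm = 1.6e-08 m
Convert H_f = 495 kJ/kg = 495000 J/kg
dT = 2 * gamma_SL * T_bulk / (rho * H_f * R)
dT = 2 * 0.56 * 818 / (10412 * 495000 * 1.6e-08)
dT = 11.1 K

11.1


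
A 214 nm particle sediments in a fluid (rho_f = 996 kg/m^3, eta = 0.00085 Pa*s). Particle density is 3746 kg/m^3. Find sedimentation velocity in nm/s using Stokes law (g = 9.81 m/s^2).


Radius R = 214/2 nm = 1.07e-07 m
Density difference = 3746 - 996 = 2750 kg/m^3
v = 2 * R^2 * (rho_p - rho_f) * g / (9 * eta)
v = 2 * (1.07e-07)^2 * 2750 * 9.81 / (9 * 0.00085)
v = 8.07491e-08 m/s = 80.7491 nm/s

80.7491


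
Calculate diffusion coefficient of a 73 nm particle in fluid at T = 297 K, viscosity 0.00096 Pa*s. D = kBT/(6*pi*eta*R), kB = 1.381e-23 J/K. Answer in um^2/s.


Radius R = 73/2 = 36.5 nm = 3.65e-08 m
D = kB*T / (6*pi*eta*R)
D = 1.381e-23 * 297 / (6 * pi * 0.00096 * 3.65e-08)
D = 6.2099e-12 m^2/s = 6.21 um^2/s

6.21


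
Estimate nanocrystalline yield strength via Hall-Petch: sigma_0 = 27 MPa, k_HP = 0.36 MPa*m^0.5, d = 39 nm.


d = 39 nm = 3.9e-08 m
sqrt(d) = 0.0001974842
Hall-Petch contribution = k / sqrt(d) = 0.36 / 0.0001974842 = 1822.9 MPa
sigma = sigma_0 + k/sqrt(d) = 27 + 1822.9 = 1849.9 MPa

1849.9


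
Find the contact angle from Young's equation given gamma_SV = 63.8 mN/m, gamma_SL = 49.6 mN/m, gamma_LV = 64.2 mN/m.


cos(theta) = (gamma_SV - gamma_SL) / gamma_LV
cos(theta) = (63.8 - 49.6) / 64.2
cos(theta) = 0.221184
theta = arccos(0.221184) = 77.22 degrees

77.22


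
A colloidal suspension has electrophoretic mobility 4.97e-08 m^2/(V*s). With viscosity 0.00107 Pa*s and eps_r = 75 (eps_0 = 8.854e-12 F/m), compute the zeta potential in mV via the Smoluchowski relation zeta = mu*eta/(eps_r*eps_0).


Smoluchowski equation: zeta = mu * eta / (eps_r * eps_0)
zeta = 4.97e-08 * 0.00107 / (75 * 8.854e-12)
zeta = 0.080083 V = 80.08 mV

80.08


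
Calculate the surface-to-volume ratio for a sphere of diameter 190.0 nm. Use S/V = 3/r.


Radius r = 190.0/2 = 95 nm
S/V = 3 / r = 3 / 95
S/V = 0.0316 nm^-1

0.0316


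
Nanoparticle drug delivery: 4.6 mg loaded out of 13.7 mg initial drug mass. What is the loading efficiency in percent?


Drug loading efficiency = (drug loaded / drug initial) * 100
DLE = 4.6 / 13.7 * 100
DLE = 0.3358 * 100
DLE = 33.58%

33.58


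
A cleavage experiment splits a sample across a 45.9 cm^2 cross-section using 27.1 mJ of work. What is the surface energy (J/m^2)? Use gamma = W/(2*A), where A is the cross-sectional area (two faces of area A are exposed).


Convert: A = 45.9 cm^2 = 0.00459 m^2, W = 27.1 mJ = 0.0271 J
Cleaving exposes two faces of area A, so total new surface = 2*A and gamma = W / (2*A)
gamma = 0.0271 / (2 * 0.00459)
gamma = 2.952 J/m^2

2.952


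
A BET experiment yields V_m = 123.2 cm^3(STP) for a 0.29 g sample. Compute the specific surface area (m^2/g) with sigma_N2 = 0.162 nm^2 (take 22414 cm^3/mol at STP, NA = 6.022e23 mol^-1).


Number of moles in monolayer = V_m / 22414 = 123.2 / 22414 = 0.00549656
Number of molecules = moles * NA = 0.00549656 * 6.022e23
SA = molecules * sigma / mass
SA = (123.2 / 22414) * 6.022e23 * 0.162e-18 / 0.29
SA = 1849.1 m^2/g

1849.1


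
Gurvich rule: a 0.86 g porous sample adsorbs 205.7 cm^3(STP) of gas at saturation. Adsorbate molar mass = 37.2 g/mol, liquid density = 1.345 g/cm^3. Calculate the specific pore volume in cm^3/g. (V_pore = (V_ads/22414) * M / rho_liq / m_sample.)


Moles adsorbed n = V_ads / 22414 = 205.7 / 22414 = 9.177300e-03 mol
Liquid volume V_liq = n * M / rho_liq = 9.177300e-03 * 37.2 / 1.345 = 0.25383 cm^3
Specific pore volume V_pore = V_liq / m_sample = 0.25383 / 0.86
V_pore = 0.2951 cm^3/g

0.2951


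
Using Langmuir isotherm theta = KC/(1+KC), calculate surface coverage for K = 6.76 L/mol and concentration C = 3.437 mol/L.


Langmuir isotherm: theta = K*C / (1 + K*C)
K*C = 6.76 * 3.437 = 23.23412
theta = 23.23412 / (1 + 23.23412) = 23.23412 / 24.23412
theta = 0.9587

0.9587


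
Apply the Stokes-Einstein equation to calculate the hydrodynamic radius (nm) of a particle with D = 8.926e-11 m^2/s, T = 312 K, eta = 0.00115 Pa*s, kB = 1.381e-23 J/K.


Stokes-Einstein: R = kB*T / (6*pi*eta*D)
R = 1.381e-23 * 312 / (6 * pi * 0.00115 * 8.926e-11)
R = 2.22686e-09 m = 2.23 nm

2.23


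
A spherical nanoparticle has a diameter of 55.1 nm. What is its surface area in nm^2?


Radius r = 55.1/2 = 27.55 nm
Surface area SA = 4 * pi * r^2
SA = 4 * pi * (27.55)^2
SA = 9537.91 nm^2

9537.91


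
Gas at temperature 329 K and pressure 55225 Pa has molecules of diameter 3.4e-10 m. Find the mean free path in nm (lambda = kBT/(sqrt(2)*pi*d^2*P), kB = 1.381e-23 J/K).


Mean free path: lambda = kB*T / (sqrt(2) * pi * d^2 * P)
lambda = 1.381e-23 * 329 / (sqrt(2) * pi * (3.4e-10)^2 * 55225)
lambda = 1.60188e-07 m
lambda = 160.19 nm

160.19


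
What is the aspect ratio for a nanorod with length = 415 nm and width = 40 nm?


Aspect ratio AR = length / diameter
AR = 415 / 40
AR = 10.38

10.38


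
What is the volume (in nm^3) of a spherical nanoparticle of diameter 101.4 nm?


Radius r = 101.4/2 = 50.7 nm
Volume V = (4/3) * pi * r^3
V = (4/3) * pi * (50.7)^3
V = 545899.24 nm^3

545899.24


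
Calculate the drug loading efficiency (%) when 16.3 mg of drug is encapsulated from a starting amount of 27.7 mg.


Drug loading efficiency = (drug loaded / drug initial) * 100
DLE = 16.3 / 27.7 * 100
DLE = 0.5884 * 100
DLE = 58.84%

58.84


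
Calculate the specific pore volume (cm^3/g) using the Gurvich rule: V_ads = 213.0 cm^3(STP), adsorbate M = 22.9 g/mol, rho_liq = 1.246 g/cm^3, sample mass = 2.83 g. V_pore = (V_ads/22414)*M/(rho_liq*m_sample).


Moles adsorbed n = V_ads / 22414 = 213.0 / 22414 = 9.502989e-03 mol
Liquid volume V_liq = n * M / rho_liq = 9.502989e-03 * 22.9 / 1.246 = 0.17465 cm^3
Specific pore volume V_pore = V_liq / m_sample = 0.17465 / 2.83
V_pore = 0.0617 cm^3/g

0.0617


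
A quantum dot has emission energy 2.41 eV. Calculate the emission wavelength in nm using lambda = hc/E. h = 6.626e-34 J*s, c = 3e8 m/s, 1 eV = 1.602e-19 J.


Convert energy: E = 2.41 eV = 2.41 * 1.602e-19 = 3.86082e-19 J
lambda = h*c / E = 6.626e-34 * 3e8 / 3.86082e-19
lambda = 5.14865e-07 m = 514.9 nm

514.9


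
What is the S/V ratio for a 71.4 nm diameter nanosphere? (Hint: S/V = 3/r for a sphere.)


Radius r = 71.4/2 = 35.7 nm
S/V = 3 / r = 3 / 35.7
S/V = 0.084 nm^-1

0.084


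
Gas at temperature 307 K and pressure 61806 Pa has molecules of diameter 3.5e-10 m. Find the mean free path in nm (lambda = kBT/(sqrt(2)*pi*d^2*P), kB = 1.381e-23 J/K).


Mean free path: lambda = kB*T / (sqrt(2) * pi * d^2 * P)
lambda = 1.381e-23 * 307 / (sqrt(2) * pi * (3.5e-10)^2 * 61806)
lambda = 1.26038e-07 m
lambda = 126.04 nm

126.04


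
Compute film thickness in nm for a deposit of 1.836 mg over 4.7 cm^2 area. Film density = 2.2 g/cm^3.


Convert: m = 1.836 mg = 1.8360e-06 kg, A = 4.7 cm^2 = 4.7000e-04 m^2, rho = 2.2 g/cm^3 = 2200 kg/m^3
t = m / (A * rho)
t = 1.8360e-06 / (4.7000e-04 * 2200)
t = 1.7756e-06 m = 1775.6 nm

1775.6


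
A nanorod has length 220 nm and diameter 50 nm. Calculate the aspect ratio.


Aspect ratio AR = length / diameter
AR = 220 / 50
AR = 4.4

4.4


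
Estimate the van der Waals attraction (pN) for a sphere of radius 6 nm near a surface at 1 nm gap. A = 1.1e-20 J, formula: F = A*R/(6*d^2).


Convert to SI: R = 6 nm = 6e-09 m, d = 1 nm = 1e-09 m
F = A * R / (6 * d^2)
F = 1.1e-20 * 6e-09 / (6 * (1e-09)^2)
F = 1.1e-11 N = 11.0 pN

11.0


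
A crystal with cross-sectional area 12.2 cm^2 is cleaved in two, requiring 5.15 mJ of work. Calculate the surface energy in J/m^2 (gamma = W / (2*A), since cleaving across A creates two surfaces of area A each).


Convert: A = 12.2 cm^2 = 0.00122 m^2, W = 5.15 mJ = 0.00515 J
Cleaving exposes two faces of area A, so total new surface = 2*A and gamma = W / (2*A)
gamma = 0.00515 / (2 * 0.00122)
gamma = 2.111 J/m^2

2.111


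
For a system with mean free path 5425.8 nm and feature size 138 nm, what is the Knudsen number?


Knudsen number Kn = lambda / L
Kn = 5425.8 / 138
Kn = 39.3174

39.3174


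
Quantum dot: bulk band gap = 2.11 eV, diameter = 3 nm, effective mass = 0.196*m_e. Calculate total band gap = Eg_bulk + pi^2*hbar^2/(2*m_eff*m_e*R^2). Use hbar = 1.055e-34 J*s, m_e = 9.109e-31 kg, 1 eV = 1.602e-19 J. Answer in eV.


Radius R = 3/2 nm = 1.5e-09 m
Confinement energy dE = pi^2 * hbar^2 / (2 * m_eff * m_e * R^2)
dE = pi^2 * (1.055e-34)^2 / (2 * 0.196 * 9.109e-31 * (1.5e-09)^2) J, divided by 1.602e-19 J/eV
dE = 0.8535 eV
Total band gap = E_g(bulk) + dE = 2.11 + 0.8535 = 2.9635 eV

2.9635


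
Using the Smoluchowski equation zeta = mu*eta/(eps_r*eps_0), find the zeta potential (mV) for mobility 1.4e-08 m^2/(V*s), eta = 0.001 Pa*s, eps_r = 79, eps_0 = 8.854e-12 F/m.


Smoluchowski equation: zeta = mu * eta / (eps_r * eps_0)
zeta = 1.4e-08 * 0.001 / (79 * 8.854e-12)
zeta = 0.020015 V = 20.02 mV

20.02


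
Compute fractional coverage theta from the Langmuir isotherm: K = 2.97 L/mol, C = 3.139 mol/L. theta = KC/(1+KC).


Langmuir isotherm: theta = K*C / (1 + K*C)
K*C = 2.97 * 3.139 = 9.32283
theta = 9.32283 / (1 + 9.32283) = 9.32283 / 10.32283
theta = 0.9031

0.9031


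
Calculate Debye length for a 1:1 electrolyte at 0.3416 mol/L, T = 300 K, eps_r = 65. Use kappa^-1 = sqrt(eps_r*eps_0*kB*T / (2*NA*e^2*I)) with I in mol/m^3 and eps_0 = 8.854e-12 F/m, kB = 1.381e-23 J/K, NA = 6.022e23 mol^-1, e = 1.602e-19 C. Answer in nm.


Ionic strength I = 0.3416 * 1^2 * 1000 = 341.6 mol/m^3
kappa^-1 = sqrt(65 * 8.854e-12 * 1.381e-23 * 300 / (2 * 6.022e23 * (1.602e-19)^2 * 341.6))
kappa^-1 = 0.475 nm

0.475


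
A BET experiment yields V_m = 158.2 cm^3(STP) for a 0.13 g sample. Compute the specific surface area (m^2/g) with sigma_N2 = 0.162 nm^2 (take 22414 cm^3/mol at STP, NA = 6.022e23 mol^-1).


Number of moles in monolayer = V_m / 22414 = 158.2 / 22414 = 0.00705809
Number of molecules = moles * NA = 0.00705809 * 6.022e23
SA = molecules * sigma / mass
SA = (158.2 / 22414) * 6.022e23 * 0.162e-18 / 0.13
SA = 5296.6 m^2/g

5296.6


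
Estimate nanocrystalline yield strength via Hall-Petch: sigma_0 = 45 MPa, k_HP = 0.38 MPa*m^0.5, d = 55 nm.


d = 55 nm = 5.5e-08 m
sqrt(d) = 0.0002345208
Hall-Petch contribution = k / sqrt(d) = 0.38 / 0.0002345208 = 1620.3 MPa
sigma = sigma_0 + k/sqrt(d) = 45 + 1620.3 = 1665.3 MPa

1665.3


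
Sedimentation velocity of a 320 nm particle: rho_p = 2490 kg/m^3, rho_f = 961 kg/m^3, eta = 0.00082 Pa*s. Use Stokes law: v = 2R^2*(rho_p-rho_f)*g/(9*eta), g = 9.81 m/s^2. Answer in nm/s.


Radius R = 320/2 nm = 1.6e-07 m
Density difference = 2490 - 961 = 1529 kg/m^3
v = 2 * R^2 * (rho_p - rho_f) * g / (9 * eta)
v = 2 * (1.6e-07)^2 * 1529 * 9.81 / (9 * 0.00082)
v = 1.04062e-07 m/s = 104.0615 nm/s

104.0615


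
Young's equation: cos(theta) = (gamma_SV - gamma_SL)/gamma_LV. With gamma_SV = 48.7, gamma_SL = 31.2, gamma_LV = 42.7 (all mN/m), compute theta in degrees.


cos(theta) = (gamma_SV - gamma_SL) / gamma_LV
cos(theta) = (48.7 - 31.2) / 42.7
cos(theta) = 0.409836
theta = arccos(0.409836) = 65.81 degrees

65.81


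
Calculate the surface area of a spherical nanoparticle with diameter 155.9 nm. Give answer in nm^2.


Radius r = 155.9/2 = 77.95 nm
Surface area SA = 4 * pi * r^2
SA = 4 * pi * (77.95)^2
SA = 76355.81 nm^2

76355.81


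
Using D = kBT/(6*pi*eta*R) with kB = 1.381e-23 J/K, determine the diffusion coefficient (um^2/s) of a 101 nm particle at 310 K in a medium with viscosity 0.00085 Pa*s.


Radius R = 101/2 = 50.5 nm = 5.05e-08 m
D = kB*T / (6*pi*eta*R)
D = 1.381e-23 * 310 / (6 * pi * 0.00085 * 5.05e-08)
D = 5.29108e-12 m^2/s = 5.291 um^2/s

5.291


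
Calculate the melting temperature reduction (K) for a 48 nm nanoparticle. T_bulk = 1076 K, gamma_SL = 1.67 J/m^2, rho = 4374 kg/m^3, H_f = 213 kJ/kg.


Radius R = 48/2 = 24 nm = 2.4e-08 m
Convert H_f = 213 kJ/kg = 213000 J/kg
dT = 2 * gamma_SL * T_bulk / (rho * H_f * R)
dT = 2 * 1.67 * 1076 / (4374 * 213000 * 2.4e-08)
dT = 160.7 K

160.7


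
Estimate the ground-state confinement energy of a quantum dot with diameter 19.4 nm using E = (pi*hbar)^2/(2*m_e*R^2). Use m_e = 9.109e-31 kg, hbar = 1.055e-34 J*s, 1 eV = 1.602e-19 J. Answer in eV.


Radius R = 19.4/2 = 9.7 nm = 9.7e-09 m
E = (pi * 1.055e-34)^2 / (2 * 9.109e-31 * (9.7e-09)^2)
E(J) = 6.40856e-22
E = E(J) / 1.602e-19 = 0.004 eV

0.004


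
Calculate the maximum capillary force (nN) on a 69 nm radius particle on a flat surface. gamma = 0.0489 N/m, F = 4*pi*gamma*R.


Convert radius: R = 69 nm = 6.9e-08 m
F = 4 * pi * gamma * R
F = 4 * pi * 0.0489 * 6.9e-08
F = 4.24002e-08 N = 42.4002 nN

42.4002


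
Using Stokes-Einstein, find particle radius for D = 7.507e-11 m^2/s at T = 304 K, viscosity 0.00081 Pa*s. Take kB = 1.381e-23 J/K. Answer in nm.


Stokes-Einstein: R = kB*T / (6*pi*eta*D)
R = 1.381e-23 * 304 / (6 * pi * 0.00081 * 7.507e-11)
R = 3.66281e-09 m = 3.66 nm

3.66


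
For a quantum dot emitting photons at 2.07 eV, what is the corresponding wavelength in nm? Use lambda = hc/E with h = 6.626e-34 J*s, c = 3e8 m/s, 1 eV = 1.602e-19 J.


Convert energy: E = 2.07 eV = 2.07 * 1.602e-19 = 3.31614e-19 J
lambda = h*c / E = 6.626e-34 * 3e8 / 3.31614e-19
lambda = 5.99432e-07 m = 599.4 nm

599.4


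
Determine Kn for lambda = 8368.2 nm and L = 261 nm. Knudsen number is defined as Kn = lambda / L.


Knudsen number Kn = lambda / L
Kn = 8368.2 / 261
Kn = 32.0621

32.0621


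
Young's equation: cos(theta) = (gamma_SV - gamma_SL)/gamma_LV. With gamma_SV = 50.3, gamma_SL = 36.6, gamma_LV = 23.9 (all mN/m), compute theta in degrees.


cos(theta) = (gamma_SV - gamma_SL) / gamma_LV
cos(theta) = (50.3 - 36.6) / 23.9
cos(theta) = 0.573222
theta = arccos(0.573222) = 55.02 degrees

55.02


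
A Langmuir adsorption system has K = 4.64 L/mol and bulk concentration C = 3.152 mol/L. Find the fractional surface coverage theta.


Langmuir isotherm: theta = K*C / (1 + K*C)
K*C = 4.64 * 3.152 = 14.62528
theta = 14.62528 / (1 + 14.62528) = 14.62528 / 15.62528
theta = 0.936

0.936


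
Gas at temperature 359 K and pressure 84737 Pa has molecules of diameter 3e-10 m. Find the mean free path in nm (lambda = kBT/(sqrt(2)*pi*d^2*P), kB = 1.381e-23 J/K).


Mean free path: lambda = kB*T / (sqrt(2) * pi * d^2 * P)
lambda = 1.381e-23 * 359 / (sqrt(2) * pi * (3e-10)^2 * 84737)
lambda = 1.46321e-07 m
lambda = 146.32 nm

146.32


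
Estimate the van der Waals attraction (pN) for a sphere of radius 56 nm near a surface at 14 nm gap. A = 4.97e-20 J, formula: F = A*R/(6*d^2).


Convert to SI: R = 56 nm = 5.6e-08 m, d = 14 nm = 1.4e-08 m
F = A * R / (6 * d^2)
F = 4.97e-20 * 5.6e-08 / (6 * (1.4e-08)^2)
F = 2.36667e-12 N = 2.367 pN

2.367


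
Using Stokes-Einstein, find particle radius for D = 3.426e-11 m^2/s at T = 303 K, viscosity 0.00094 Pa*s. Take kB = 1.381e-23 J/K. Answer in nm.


Stokes-Einstein: R = kB*T / (6*pi*eta*D)
R = 1.381e-23 * 303 / (6 * pi * 0.00094 * 3.426e-11)
R = 6.89319e-09 m = 6.89 nm

6.89


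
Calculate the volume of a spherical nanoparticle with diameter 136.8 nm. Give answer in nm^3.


Radius r = 136.8/2 = 68.4 nm
Volume V = (4/3) * pi * r^3
V = (4/3) * pi * (68.4)^3
V = 1340469.43 nm^3

1340469.43


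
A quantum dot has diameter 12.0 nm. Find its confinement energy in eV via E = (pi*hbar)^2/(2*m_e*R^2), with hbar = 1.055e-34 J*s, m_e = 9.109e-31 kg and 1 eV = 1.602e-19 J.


Radius R = 12.0/2 = 6 nm = 6e-09 m
E = (pi * 1.055e-34)^2 / (2 * 9.109e-31 * (6e-09)^2)
E(J) = 1.67495e-21
E = E(J) / 1.602e-19 = 0.0105 eV

0.0105


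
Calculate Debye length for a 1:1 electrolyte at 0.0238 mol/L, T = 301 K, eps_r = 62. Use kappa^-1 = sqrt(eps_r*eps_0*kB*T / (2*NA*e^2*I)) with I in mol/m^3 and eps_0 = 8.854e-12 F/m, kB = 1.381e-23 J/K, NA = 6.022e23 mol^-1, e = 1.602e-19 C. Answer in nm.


Ionic strength I = 0.0238 * 1^2 * 1000 = 23.8 mol/m^3
kappa^-1 = sqrt(62 * 8.854e-12 * 1.381e-23 * 301 / (2 * 6.022e23 * (1.602e-19)^2 * 23.8))
kappa^-1 = 1.761 nm

1.761


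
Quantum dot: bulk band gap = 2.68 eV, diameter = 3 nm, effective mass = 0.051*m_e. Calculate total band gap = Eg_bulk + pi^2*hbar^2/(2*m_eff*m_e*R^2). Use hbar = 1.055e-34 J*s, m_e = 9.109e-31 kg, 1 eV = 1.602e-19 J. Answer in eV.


Radius R = 3/2 nm = 1.5e-09 m
Confinement energy dE = pi^2 * hbar^2 / (2 * m_eff * m_e * R^2)
dE = pi^2 * (1.055e-34)^2 / (2 * 0.051 * 9.109e-31 * (1.5e-09)^2) J, divided by 1.602e-19 J/eV
dE = 3.2801 eV
Total band gap = E_g(bulk) + dE = 2.68 + 3.2801 = 5.9601 eV

5.9601


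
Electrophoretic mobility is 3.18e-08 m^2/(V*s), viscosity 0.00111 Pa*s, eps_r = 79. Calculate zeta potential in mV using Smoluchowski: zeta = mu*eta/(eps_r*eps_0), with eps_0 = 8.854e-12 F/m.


Smoluchowski equation: zeta = mu * eta / (eps_r * eps_0)
zeta = 3.18e-08 * 0.00111 / (79 * 8.854e-12)
zeta = 0.050464 V = 50.46 mV

50.46
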